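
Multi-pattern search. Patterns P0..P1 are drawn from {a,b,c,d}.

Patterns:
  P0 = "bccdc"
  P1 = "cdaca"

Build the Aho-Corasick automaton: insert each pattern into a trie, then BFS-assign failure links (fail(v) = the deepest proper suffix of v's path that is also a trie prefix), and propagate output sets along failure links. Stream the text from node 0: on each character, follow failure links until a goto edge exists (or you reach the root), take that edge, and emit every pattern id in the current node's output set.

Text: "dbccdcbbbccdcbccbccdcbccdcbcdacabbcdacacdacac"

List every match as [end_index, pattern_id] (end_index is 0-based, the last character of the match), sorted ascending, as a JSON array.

Build:
Trie nodes:
  0='ε' goto b→1 c→6
  1='b' goto c→2
  2='bc' goto c→3
  3='bcc' goto d→4
  4='bccd' goto c→5
  5='bccdc' goto ·  [P0 ends]
  6='c' goto d→7
  7='cd' goto a→8
  8='cda' goto c→9
  9='cdac' goto a→10
  10='cdaca' goto ·  [P1 ends]

Failure links (BFS by depth):
  fail(1) 'b': from fail(0)=0 chase 'b': 0 ⇒ 0;  out=∅∪out(0)=∅
  fail(6) 'c': from fail(0)=0 chase 'c': 0 ⇒ 0;  out=∅∪out(0)=∅
  fail(2) 'bc': from fail(1)=0 chase 'c': 0 ⇒ 6;  out=∅∪out(6)=∅
  fail(7) 'cd': from fail(6)=0 chase 'd': 0 ⇒ 0;  out=∅∪out(0)=∅
  fail(3) 'bcc': from fail(2)=6 chase 'c': 6→0 ⇒ 6;  out=∅∪out(6)=∅
  fail(8) 'cda': from fail(7)=0 chase 'a': 0 ⇒ 0;  out=∅∪out(0)=∅
  fail(4) 'bccd': from fail(3)=6 chase 'd': 6 ⇒ 7;  out=∅∪out(7)=∅
  fail(9) 'cdac': from fail(8)=0 chase 'c': 0 ⇒ 6;  out=∅∪out(6)=∅
  fail(5) 'bccdc': from fail(4)=7 chase 'c': 7→0 ⇒ 6;  out={0}∪out(6)={0}
  fail(10) 'cdaca': from fail(9)=6 chase 'a': 6→0 ⇒ 0;  out={1}∪out(0)={1}

Run:
[0] read 'd'  n0⇒n0
[1] read 'b'  n0⇒n1
[2] read 'c'  n1⇒n2
[3] read 'c'  n2⇒n3
[4] read 'd'  n3⇒n4
[5] read 'c'  n4⇒n5  → match P0@[1:5]
[6] read 'b'  n5⇒n1 (fail-walked)
[7] read 'b'  n1⇒n1 (fail-walked)
[8] read 'b'  n1⇒n1 (fail-walked)
[9] read 'c'  n1⇒n2
[10] read 'c'  n2⇒n3
[11] read 'd'  n3⇒n4
[12] read 'c'  n4⇒n5  → match P0@[8:12]
[13] read 'b'  n5⇒n1 (fail-walked)
[14] read 'c'  n1⇒n2
[15] read 'c'  n2⇒n3
[16] read 'b'  n3⇒n1 (fail-walked)
[17] read 'c'  n1⇒n2
[18] read 'c'  n2⇒n3
[19] read 'd'  n3⇒n4
[20] read 'c'  n4⇒n5  → match P0@[16:20]
[21] read 'b'  n5⇒n1 (fail-walked)
[22] read 'c'  n1⇒n2
[23] read 'c'  n2⇒n3
[24] read 'd'  n3⇒n4
[25] read 'c'  n4⇒n5  → match P0@[21:25]
[26] read 'b'  n5⇒n1 (fail-walked)
[27] read 'c'  n1⇒n2
[28] read 'd'  n2⇒n7 (fail-walked)
[29] read 'a'  n7⇒n8
[30] read 'c'  n8⇒n9
[31] read 'a'  n9⇒n10  → match P1@[27:31]
[32] read 'b'  n10⇒n1 (fail-walked)
[33] read 'b'  n1⇒n1 (fail-walked)
[34] read 'c'  n1⇒n2
[35] read 'd'  n2⇒n7 (fail-walked)
[36] read 'a'  n7⇒n8
[37] read 'c'  n8⇒n9
[38] read 'a'  n9⇒n10  → match P1@[34:38]
[39] read 'c'  n10⇒n6 (fail-walked)
[40] read 'd'  n6⇒n7
[41] read 'a'  n7⇒n8
[42] read 'c'  n8⇒n9
[43] read 'a'  n9⇒n10  → match P1@[39:43]
[44] read 'c'  n10⇒n6 (fail-walked)

All matches (sorted): [[5,0],[12,0],[20,0],[25,0],[31,1],[38,1],[43,1]]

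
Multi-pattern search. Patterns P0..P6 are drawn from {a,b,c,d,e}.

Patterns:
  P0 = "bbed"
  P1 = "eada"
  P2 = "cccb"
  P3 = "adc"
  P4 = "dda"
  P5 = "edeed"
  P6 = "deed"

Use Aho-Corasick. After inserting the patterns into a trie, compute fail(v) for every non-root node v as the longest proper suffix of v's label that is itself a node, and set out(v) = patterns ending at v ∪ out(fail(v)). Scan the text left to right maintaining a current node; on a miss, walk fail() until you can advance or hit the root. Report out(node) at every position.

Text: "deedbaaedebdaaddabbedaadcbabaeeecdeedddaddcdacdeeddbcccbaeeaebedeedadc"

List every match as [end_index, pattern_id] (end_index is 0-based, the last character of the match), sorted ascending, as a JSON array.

Build:
Trie nodes:
  n0 'ε': a→13 b→1 c→9 d→16 e→5
  n1 'b': b→2
  n2 'bb': e→3
  n3 'bbe': d→4
  n4 'bbed': ·  [P0 ends]
  n5 'e': a→6 d→19
  n6 'ea': d→7
  n7 'ead': a→8
  n8 'eada': ·  [P1 ends]
  n9 'c': c→10
  n10 'cc': c→11
  n11 'ccc': b→12
  n12 'cccb': ·  [P2 ends]
  n13 'a': d→14
  n14 'ad': c→15
  n15 'adc': ·  [P3 ends]
  n16 'd': d→17 e→23
  n17 'dd': a→18
  n18 'dda': ·  [P4 ends]
  n19 'ed': e→20
  n20 'ede': e→21
  n21 'edee': d→22
  n22 'edeed': ·  [P5 ends]
  n23 'de': e→24
  n24 'dee': d→25
  n25 'deed': ·  [P6 ends]

Failure links (BFS by depth):
  fail(1) 'b': from fail(0)=0 chase 'b': 0 ⇒ 0;  out=∅∪out(0)=∅
  fail(5) 'e': from fail(0)=0 chase 'e': 0 ⇒ 0;  out=∅∪out(0)=∅
  fail(9) 'c': from fail(0)=0 chase 'c': 0 ⇒ 0;  out=∅∪out(0)=∅
  fail(13) 'a': from fail(0)=0 chase 'a': 0 ⇒ 0;  out=∅∪out(0)=∅
  fail(16) 'd': from fail(0)=0 chase 'd': 0 ⇒ 0;  out=∅∪out(0)=∅
  fail(2) 'bb': from fail(1)=0 chase 'b': 0 ⇒ 1;  out=∅∪out(1)=∅
  fail(6) 'ea': from fail(5)=0 chase 'a': 0 ⇒ 13;  out=∅∪out(13)=∅
  fail(10) 'cc': from fail(9)=0 chase 'c': 0 ⇒ 9;  out=∅∪out(9)=∅
  fail(14) 'ad': from fail(13)=0 chase 'd': 0 ⇒ 16;  out=∅∪out(16)=∅
  fail(17) 'dd': from fail(16)=0 chase 'd': 0 ⇒ 16;  out=∅∪out(16)=∅
  fail(19) 'ed': from fail(5)=0 chase 'd': 0 ⇒ 16;  out=∅∪out(16)=∅
  fail(23) 'de': from fail(16)=0 chase 'e': 0 ⇒ 5;  out=∅∪out(5)=∅
  fail(3) 'bbe': from fail(2)=1 chase 'e': 1→0 ⇒ 5;  out=∅∪out(5)=∅
  fail(7) 'ead': from fail(6)=13 chase 'd': 13 ⇒ 14;  out=∅∪out(14)=∅
  fail(11) 'ccc': from fail(10)=9 chase 'c': 9 ⇒ 10;  out=∅∪out(10)=∅
  fail(15) 'adc': from fail(14)=16 chase 'c': 16→0 ⇒ 9;  out={3}∪out(9)={3}
  fail(18) 'dda': from fail(17)=16 chase 'a': 16→0 ⇒ 13;  out={4}∪out(13)={4}
  fail(20) 'ede': from fail(19)=16 chase 'e': 16 ⇒ 23;  out=∅∪out(23)=∅
  fail(24) 'dee': from fail(23)=5 chase 'e': 5→0 ⇒ 5;  out=∅∪out(5)=∅
  fail(4) 'bbed': from fail(3)=5 chase 'd': 5 ⇒ 19;  out={0}∪out(19)={0}
  fail(8) 'eada': from fail(7)=14 chase 'a': 14→16→0 ⇒ 13;  out={1}∪out(13)={1}
  fail(12) 'cccb': from fail(11)=10 chase 'b': 10→9→0 ⇒ 1;  out={2}∪out(1)={2}
  fail(21) 'edee': from fail(20)=23 chase 'e': 23 ⇒ 24;  out=∅∪out(24)=∅
  fail(25) 'deed': from fail(24)=5 chase 'd': 5 ⇒ 19;  out={6}∪out(19)={6}
  fail(22) 'edeed': from fail(21)=24 chase 'd': 24 ⇒ 25;  out={5}∪out(25)={5,6}

Text stream:
pos 0 'd': at 16
pos 1 'e': at 23
pos 2 'e': at 24
pos 3 'd': at 25  → match P6@[0:3]
pos 4 'b': at 1 ·f
pos 5 'a': at 13 ·f
pos 6 'a': at 13 ·f
pos 7 'e': at 5 ·f
pos 8 'd': at 19
pos 9 'e': at 20
pos 10 'b': at 1 ·f
pos 11 'd': at 16 ·f
pos 12 'a': at 13 ·f
pos 13 'a': at 13 ·f
pos 14 'd': at 14
pos 15 'd': at 17 ·f
pos 16 'a': at 18  → match P4@[14:16]
pos 17 'b': at 1 ·f
pos 18 'b': at 2
pos 19 'e': at 3
pos 20 'd': at 4  → match P0@[17:20]
pos 21 'a': at 13 ·f
pos 22 'a': at 13 ·f
pos 23 'd': at 14
pos 24 'c': at 15  → match P3@[22:24]
pos 25 'b': at 1 ·f
pos 26 'a': at 13 ·f
pos 27 'b': at 1 ·f
pos 28 'a': at 13 ·f
pos 29 'e': at 5 ·f
pos 30 'e': at 5 ·f
pos 31 'e': at 5 ·f
pos 32 'c': at 9 ·f
pos 33 'd': at 16 ·f
pos 34 'e': at 23
pos 35 'e': at 24
pos 36 'd': at 25  → match P6@[33:36]
pos 37 'd': at 17 ·f
pos 38 'd': at 17 ·f
pos 39 'a': at 18  → match P4@[37:39]
pos 40 'd': at 14 ·f
pos 41 'd': at 17 ·f
pos 42 'c': at 9 ·f
pos 43 'd': at 16 ·f
pos 44 'a': at 13 ·f
pos 45 'c': at 9 ·f
pos 46 'd': at 16 ·f
pos 47 'e': at 23
pos 48 'e': at 24
pos 49 'd': at 25  → match P6@[46:49]
pos 50 'd': at 17 ·f
pos 51 'b': at 1 ·f
pos 52 'c': at 9 ·f
pos 53 'c': at 10
pos 54 'c': at 11
pos 55 'b': at 12  → match P2@[52:55]
pos 56 'a': at 13 ·f
pos 57 'e': at 5 ·f
pos 58 'e': at 5 ·f
pos 59 'a': at 6
pos 60 'e': at 5 ·f
pos 61 'b': at 1 ·f
pos 62 'e': at 5 ·f
pos 63 'd': at 19
pos 64 'e': at 20
pos 65 'e': at 21
pos 66 'd': at 22  → match P5@[62:66],P6@[63:66]
pos 67 'a': at 13 ·f
pos 68 'd': at 14
pos 69 'c': at 15  → match P3@[67:69]

All matches (sorted): [[3,6],[16,4],[20,0],[24,3],[36,6],[39,4],[49,6],[55,2],[66,5],[66,6],[69,3]]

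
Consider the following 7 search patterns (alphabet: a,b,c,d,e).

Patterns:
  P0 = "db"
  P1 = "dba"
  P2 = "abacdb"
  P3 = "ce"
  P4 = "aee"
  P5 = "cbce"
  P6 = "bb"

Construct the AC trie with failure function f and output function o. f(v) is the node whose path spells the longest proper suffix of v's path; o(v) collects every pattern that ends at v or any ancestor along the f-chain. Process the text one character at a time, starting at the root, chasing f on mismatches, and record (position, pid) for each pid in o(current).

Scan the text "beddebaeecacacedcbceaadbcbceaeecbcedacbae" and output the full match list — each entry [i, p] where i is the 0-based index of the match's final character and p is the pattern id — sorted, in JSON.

Construct AC machine:
Trie nodes:
  0='ε' goto a→4 b→17 c→10 d→1
  1='d' goto b→2
  2='db' goto a→3  [P0 ends]
  3='dba' goto ·  [P1 ends]
  4='a' goto b→5 e→12
  5='ab' goto a→6
  6='aba' goto c→7
  7='abac' goto d→8
  8='abacd' goto b→9
  9='abacdb' goto ·  [P2 ends]
  10='c' goto b→14 e→11
  11='ce' goto ·  [P3 ends]
  12='ae' goto e→13
  13='aee' goto ·  [P4 ends]
  14='cb' goto c→15
  15='cbc' goto e→16
  16='cbce' goto ·  [P5 ends]
  17='b' goto b→18
  18='bb' goto ·  [P6 ends]

BFS fail/out derivation:
  n1('d'): parent n0 fail=0; on 'd' 0 → fail=0;  out ∅∪∅=∅
  n4('a'): parent n0 fail=0; on 'a' 0 → fail=0;  out ∅∪∅=∅
  n10('c'): parent n0 fail=0; on 'c' 0 → fail=0;  out ∅∪∅=∅
  n17('b'): parent n0 fail=0; on 'b' 0 → fail=0;  out ∅∪∅=∅
  n2('db'): parent n1 fail=0; on 'b' 0 → fail=17;  out {0}∪∅={0}
  n5('ab'): parent n4 fail=0; on 'b' 0 → fail=17;  out ∅∪∅=∅
  n11('ce'): parent n10 fail=0; on 'e' 0 → fail=0;  out {3}∪∅={3}
  n12('ae'): parent n4 fail=0; on 'e' 0 → fail=0;  out ∅∪∅=∅
  n14('cb'): parent n10 fail=0; on 'b' 0 → fail=17;  out ∅∪∅=∅
  n18('bb'): parent n17 fail=0; on 'b' 0 → fail=17;  out {6}∪∅={6}
  n3('dba'): parent n2 fail=17; on 'a' 17→0 → fail=4;  out {1}∪∅={1}
  n6('aba'): parent n5 fail=17; on 'a' 17→0 → fail=4;  out ∅∪∅=∅
  n13('aee'): parent n12 fail=0; on 'e' 0 → fail=0;  out {4}∪∅={4}
  n15('cbc'): parent n14 fail=17; on 'c' 17→0 → fail=10;  out ∅∪∅=∅
  n7('abac'): parent n6 fail=4; on 'c' 4→0 → fail=10;  out ∅∪∅=∅
  n16('cbce'): parent n15 fail=10; on 'e' 10 → fail=11;  out {5}∪{3}={3,5}
  n8('abacd'): parent n7 fail=10; on 'd' 10→0 → fail=1;  out ∅∪∅=∅
  n9('abacdb'): parent n8 fail=1; on 'b' 1 → fail=2;  out {2}∪{0}={0,2}

Scan:
pos 0 'b': at 17
pos 1 'e': at 0 (via fail)
pos 2 'd': at 1
pos 3 'd': at 1 (via fail)
pos 4 'e': at 0 (via fail)
pos 5 'b': at 17
pos 6 'a': at 4 (via fail)
pos 7 'e': at 12
pos 8 'e': at 13  ** P4@[6:8]
pos 9 'c': at 10 (via fail)
pos 10 'a': at 4 (via fail)
pos 11 'c': at 10 (via fail)
pos 12 'a': at 4 (via fail)
pos 13 'c': at 10 (via fail)
pos 14 'e': at 11  ** P3@[13:14]
pos 15 'd': at 1 (via fail)
pos 16 'c': at 10 (via fail)
pos 17 'b': at 14
pos 18 'c': at 15
pos 19 'e': at 16  ** P3@[18:19],P5@[16:19]
pos 20 'a': at 4 (via fail)
pos 21 'a': at 4 (via fail)
pos 22 'd': at 1 (via fail)
pos 23 'b': at 2  ** P0@[22:23]
pos 24 'c': at 10 (via fail)
pos 25 'b': at 14
pos 26 'c': at 15
pos 27 'e': at 16  ** P3@[26:27],P5@[24:27]
pos 28 'a': at 4 (via fail)
pos 29 'e': at 12
pos 30 'e': at 13  ** P4@[28:30]
pos 31 'c': at 10 (via fail)
pos 32 'b': at 14
pos 33 'c': at 15
pos 34 'e': at 16  ** P3@[33:34],P5@[31:34]
pos 35 'd': at 1 (via fail)
pos 36 'a': at 4 (via fail)
pos 37 'c': at 10 (via fail)
pos 38 'b': at 14
pos 39 'a': at 4 (via fail)
pos 40 'e': at 12

All matches (sorted): [[8,4],[14,3],[19,3],[19,5],[23,0],[27,3],[27,5],[30,4],[34,3],[34,5]]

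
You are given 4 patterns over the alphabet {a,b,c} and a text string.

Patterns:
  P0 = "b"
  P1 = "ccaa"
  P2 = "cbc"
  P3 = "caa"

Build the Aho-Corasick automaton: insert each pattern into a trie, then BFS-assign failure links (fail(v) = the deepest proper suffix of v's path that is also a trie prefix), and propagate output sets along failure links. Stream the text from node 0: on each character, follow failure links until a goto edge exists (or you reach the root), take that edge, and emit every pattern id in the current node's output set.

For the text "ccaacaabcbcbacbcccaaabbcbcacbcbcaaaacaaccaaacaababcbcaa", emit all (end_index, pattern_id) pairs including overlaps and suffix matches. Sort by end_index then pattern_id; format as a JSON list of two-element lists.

Construct AC machine:
Trie (insert patterns):
  n0 'ε': b→1 c→2
  n1 'b': ·  ←P0
  n2 'c': a→8 b→6 c→3
  n3 'cc': a→4
  n4 'cca': a→5
  n5 'ccaa': ·  ←P1
  n6 'cb': c→7
  n7 'cbc': ·  ←P2
  n8 'ca': a→9
  n9 'caa': ·  ←P3

BFS fail/out derivation:
  fail(1) 'b': from fail(0)=0 chase 'b': 0 ⇒ 0;  out={0}∪out(0)={0}
  fail(2) 'c': from fail(0)=0 chase 'c': 0 ⇒ 0;  out=∅∪out(0)=∅
  fail(3) 'cc': from fail(2)=0 chase 'c': 0 ⇒ 2;  out=∅∪out(2)=∅
  fail(6) 'cb': from fail(2)=0 chase 'b': 0 ⇒ 1;  out=∅∪out(1)={0}
  fail(8) 'ca': from fail(2)=0 chase 'a': 0 ⇒ 0;  out=∅∪out(0)=∅
  fail(4) 'cca': from fail(3)=2 chase 'a': 2 ⇒ 8;  out=∅∪out(8)=∅
  fail(7) 'cbc': from fail(6)=1 chase 'c': 1→0 ⇒ 2;  out={2}∪out(2)={2}
  fail(9) 'caa': from fail(8)=0 chase 'a': 0 ⇒ 0;  out={3}∪out(0)={3}
  fail(5) 'ccaa': from fail(4)=8 chase 'a': 8 ⇒ 9;  out={1}∪out(9)={1,3}

Text stream:
i=0 'c': node 0→2
i=1 'c': node 2→3
i=2 'a': node 3→4
i=3 'a': node 4→5  → match P1@[0:3],P3@[1:3]
i=4 'c': node 5→2 (fail-walked)
i=5 'a': node 2→8
i=6 'a': node 8→9  → match P3@[4:6]
i=7 'b': node 9→1 (fail-walked)  → match P0@[7:7]
i=8 'c': node 1→2 (fail-walked)
i=9 'b': node 2→6  → match P0@[9:9]
i=10 'c': node 6→7  → match P2@[8:10]
i=11 'b': node 7→6 (fail-walked)  → match P0@[11:11]
i=12 'a': node 6→0 (fail-walked)
i=13 'c': node 0→2
i=14 'b': node 2→6  → match P0@[14:14]
i=15 'c': node 6→7  → match P2@[13:15]
i=16 'c': node 7→3 (fail-walked)
i=17 'c': node 3→3 (fail-walked)
i=18 'a': node 3→4
i=19 'a': node 4→5  → match P1@[16:19],P3@[17:19]
i=20 'a': node 5→0 (fail-walked)
i=21 'b': node 0→1  → match P0@[21:21]
i=22 'b': node 1→1 (fail-walked)  → match P0@[22:22]
i=23 'c': node 1→2 (fail-walked)
i=24 'b': node 2→6  → match P0@[24:24]
i=25 'c': node 6→7  → match P2@[23:25]
i=26 'a': node 7→8 (fail-walked)
i=27 'c': node 8→2 (fail-walked)
i=28 'b': node 2→6  → match P0@[28:28]
i=29 'c': node 6→7  → match P2@[27:29]
i=30 'b': node 7→6 (fail-walked)  → match P0@[30:30]
i=31 'c': node 6→7  → match P2@[29:31]
i=32 'a': node 7→8 (fail-walked)
i=33 'a': node 8→9  → match P3@[31:33]
i=34 'a': node 9→0 (fail-walked)
i=35 'a': node 0→0
i=36 'c': node 0→2
i=37 'a': node 2→8
i=38 'a': node 8→9  → match P3@[36:38]
i=39 'c': node 9→2 (fail-walked)
i=40 'c': node 2→3
i=41 'a': node 3→4
i=42 'a': node 4→5  → match P1@[39:42],P3@[40:42]
i=43 'a': node 5→0 (fail-walked)
i=44 'c': node 0→2
i=45 'a': node 2→8
i=46 'a': node 8→9  → match P3@[44:46]
i=47 'b': node 9→1 (fail-walked)  → match P0@[47:47]
i=48 'a': node 1→0 (fail-walked)
i=49 'b': node 0→1  → match P0@[49:49]
i=50 'c': node 1→2 (fail-walked)
i=51 'b': node 2→6  → match P0@[51:51]
i=52 'c': node 6→7  → match P2@[50:52]
i=53 'a': node 7→8 (fail-walked)
i=54 'a': node 8→9  → match P3@[52:54]

Matches: [[3,1],[3,3],[6,3],[7,0],[9,0],[10,2],[11,0],[14,0],[15,2],[19,1],[19,3],[21,0],[22,0],[24,0],[25,2],[28,0],[29,2],[30,0],[31,2],[33,3],[38,3],[42,1],[42,3],[46,3],[47,0],[49,0],[51,0],[52,2],[54,3]]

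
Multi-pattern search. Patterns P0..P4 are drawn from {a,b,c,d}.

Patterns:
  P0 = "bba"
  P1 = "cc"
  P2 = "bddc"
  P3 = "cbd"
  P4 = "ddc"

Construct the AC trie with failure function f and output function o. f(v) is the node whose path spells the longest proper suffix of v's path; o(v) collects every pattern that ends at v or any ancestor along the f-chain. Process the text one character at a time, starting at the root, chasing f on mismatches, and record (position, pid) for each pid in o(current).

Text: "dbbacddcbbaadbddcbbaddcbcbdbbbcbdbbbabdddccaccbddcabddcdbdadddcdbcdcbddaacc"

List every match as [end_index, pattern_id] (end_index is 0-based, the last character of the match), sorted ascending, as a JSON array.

Build:
Trie (insert patterns):
  0='ε' goto b→1 c→4 d→11
  1='b' goto b→2 d→6
  2='bb' goto a→3
  3='bba' goto ·  ←P0
  4='c' goto b→9 c→5
  5='cc' goto ·  ←P1
  6='bd' goto d→7
  7='bdd' goto c→8
  8='bddc' goto ·  ←P2
  9='cb' goto d→10
  10='cbd' goto ·  ←P3
  11='d' goto d→12
  12='dd' goto c→13
  13='ddc' goto ·  ←P4

BFS fail/out derivation:
  fail(1) 'b': from fail(0)=0 chase 'b': 0 ⇒ 0;  out=∅∪out(0)=∅
  fail(4) 'c': from fail(0)=0 chase 'c': 0 ⇒ 0;  out=∅∪out(0)=∅
  fail(11) 'd': from fail(0)=0 chase 'd': 0 ⇒ 0;  out=∅∪out(0)=∅
  fail(2) 'bb': from fail(1)=0 chase 'b': 0 ⇒ 1;  out=∅∪out(1)=∅
  fail(5) 'cc': from fail(4)=0 chase 'c': 0 ⇒ 4;  out={1}∪out(4)={1}
  fail(6) 'bd': from fail(1)=0 chase 'd': 0 ⇒ 11;  out=∅∪out(11)=∅
  fail(9) 'cb': from fail(4)=0 chase 'b': 0 ⇒ 1;  out=∅∪out(1)=∅
  fail(12) 'dd': from fail(11)=0 chase 'd': 0 ⇒ 11;  out=∅∪out(11)=∅
  fail(3) 'bba': from fail(2)=1 chase 'a': 1→0 ⇒ 0;  out={0}∪out(0)={0}
  fail(7) 'bdd': from fail(6)=11 chase 'd': 11 ⇒ 12;  out=∅∪out(12)=∅
  fail(10) 'cbd': from fail(9)=1 chase 'd': 1 ⇒ 6;  out={3}∪out(6)={3}
  fail(13) 'ddc': from fail(12)=11 chase 'c': 11→0 ⇒ 4;  out={4}∪out(4)={4}
  fail(8) 'bddc': from fail(7)=12 chase 'c': 12 ⇒ 13;  out={2}∪out(13)={2,4}

Run:
i=0 'd': node 0→11
i=1 'b': node 11→1 (via fail)
i=2 'b': node 1→2
i=3 'a': node 2→3  emit P0@[1:3]
i=4 'c': node 3→4 (via fail)
i=5 'd': node 4→11 (via fail)
i=6 'd': node 11→12
i=7 'c': node 12→13  emit P4@[5:7]
i=8 'b': node 13→9 (via fail)
i=9 'b': node 9→2 (via fail)
i=10 'a': node 2→3  emit P0@[8:10]
i=11 'a': node 3→0 (via fail)
i=12 'd': node 0→11
i=13 'b': node 11→1 (via fail)
i=14 'd': node 1→6
i=15 'd': node 6→7
i=16 'c': node 7→8  emit P2@[13:16],P4@[14:16]
i=17 'b': node 8→9 (via fail)
i=18 'b': node 9→2 (via fail)
i=19 'a': node 2→3  emit P0@[17:19]
i=20 'd': node 3→11 (via fail)
i=21 'd': node 11→12
i=22 'c': node 12→13  emit P4@[20:22]
i=23 'b': node 13→9 (via fail)
i=24 'c': node 9→4 (via fail)
i=25 'b': node 4→9
i=26 'd': node 9→10  emit P3@[24:26]
i=27 'b': node 10→1 (via fail)
i=28 'b': node 1→2
i=29 'b': node 2→2 (via fail)
i=30 'c': node 2→4 (via fail)
i=31 'b': node 4→9
i=32 'd': node 9→10  emit P3@[30:32]
i=33 'b': node 10→1 (via fail)
i=34 'b': node 1→2
i=35 'b': node 2→2 (via fail)
i=36 'a': node 2→3  emit P0@[34:36]
i=37 'b': node 3→1 (via fail)
i=38 'd': node 1→6
i=39 'd': node 6→7
i=40 'd': node 7→12 (via fail)
i=41 'c': node 12→13  emit P4@[39:41]
i=42 'c': node 13→5 (via fail)  emit P1@[41:42]
i=43 'a': node 5→0 (via fail)
i=44 'c': node 0→4
i=45 'c': node 4→5  emit P1@[44:45]
i=46 'b': node 5→9 (via fail)
i=47 'd': node 9→10  emit P3@[45:47]
i=48 'd': node 10→7 (via fail)
i=49 'c': node 7→8  emit P2@[46:49],P4@[47:49]
i=50 'a': node 8→0 (via fail)
i=51 'b': node 0→1
i=52 'd': node 1→6
i=53 'd': node 6→7
i=54 'c': node 7→8  emit P2@[51:54],P4@[52:54]
i=55 'd': node 8→11 (via fail)
i=56 'b': node 11→1 (via fail)
i=57 'd': node 1→6
i=58 'a': node 6→0 (via fail)
i=59 'd': node 0→11
i=60 'd': node 11→12
i=61 'd': node 12→12 (via fail)
i=62 'c': node 12→13  emit P4@[60:62]
i=63 'd': node 13→11 (via fail)
i=64 'b': node 11→1 (via fail)
i=65 'c': node 1→4 (via fail)
i=66 'd': node 4→11 (via fail)
i=67 'c': node 11→4 (via fail)
i=68 'b': node 4→9
i=69 'd': node 9→10  emit P3@[67:69]
i=70 'd': node 10→7 (via fail)
i=71 'a': node 7→0 (via fail)
i=72 'a': node 0→0
i=73 'c': node 0→4
i=74 'c': node 4→5  emit P1@[73:74]

Matches: [[3,0],[7,4],[10,0],[16,2],[16,4],[19,0],[22,4],[26,3],[32,3],[36,0],[41,4],[42,1],[45,1],[47,3],[49,2],[49,4],[54,2],[54,4],[62,4],[69,3],[74,1]]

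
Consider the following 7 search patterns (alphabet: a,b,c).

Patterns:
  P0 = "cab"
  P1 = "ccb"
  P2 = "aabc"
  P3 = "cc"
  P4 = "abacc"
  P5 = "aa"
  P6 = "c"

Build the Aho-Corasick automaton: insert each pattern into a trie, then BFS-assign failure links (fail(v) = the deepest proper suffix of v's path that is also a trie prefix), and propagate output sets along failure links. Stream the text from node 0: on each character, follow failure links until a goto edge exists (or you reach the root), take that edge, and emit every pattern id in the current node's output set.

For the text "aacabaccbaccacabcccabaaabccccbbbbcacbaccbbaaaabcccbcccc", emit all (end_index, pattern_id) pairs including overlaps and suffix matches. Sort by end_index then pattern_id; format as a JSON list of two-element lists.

Construct AC machine:
Trie (insert patterns):
  n0 'ε': a→6 c→1
  n1 'c': a→2 c→4  ←P6
  n2 'ca': b→3
  n3 'cab': ·  ←P0
  n4 'cc': b→5  ←P3
  n5 'ccb': ·  ←P1
  n6 'a': a→7 b→10
  n7 'aa': b→8  ←P5
  n8 'aab': c→9
  n9 'aabc': ·  ←P2
  n10 'ab': a→11
  n11 'aba': c→12
  n12 'abac': c→13
  n13 'abacc': ·  ←P4

Failure links (BFS by depth):
  n1('c'): parent n0 fail=0; on 'c' 0 → fail=0;  out {6}∪∅={6}
  n6('a'): parent n0 fail=0; on 'a' 0 → fail=0;  out ∅∪∅=∅
  n2('ca'): parent n1 fail=0; on 'a' 0 → fail=6;  out ∅∪∅=∅
  n4('cc'): parent n1 fail=0; on 'c' 0 → fail=1;  out {3}∪{6}={3,6}
  n7('aa'): parent n6 fail=0; on 'a' 0 → fail=6;  out {5}∪∅={5}
  n10('ab'): parent n6 fail=0; on 'b' 0 → fail=0;  out ∅∪∅=∅
  n3('cab'): parent n2 fail=6; on 'b' 6 → fail=10;  out {0}∪∅={0}
  n5('ccb'): parent n4 fail=1; on 'b' 1→0 → fail=0;  out {1}∪∅={1}
  n8('aab'): parent n7 fail=6; on 'b' 6 → fail=10;  out ∅∪∅=∅
  n11('aba'): parent n10 fail=0; on 'a' 0 → fail=6;  out ∅∪∅=∅
  n9('aabc'): parent n8 fail=10; on 'c' 10→0 → fail=1;  out {2}∪{6}={2,6}
  n12('abac'): parent n11 fail=6; on 'c' 6→0 → fail=1;  out ∅∪{6}={6}
  n13('abacc'): parent n12 fail=1; on 'c' 1 → fail=4;  out {4}∪{3,6}={3,4,6}

Run:
[0] read 'a'  n0⇒n6
[1] read 'a'  n6⇒n7  → match P5@[0:1]
[2] read 'c'  n7⇒n1 (fail-walked)  → match P6@[2:2]
[3] read 'a'  n1⇒n2
[4] read 'b'  n2⇒n3  → match P0@[2:4]
[5] read 'a'  n3⇒n11 (fail-walked)
[6] read 'c'  n11⇒n12  → match P6@[6:6]
[7] read 'c'  n12⇒n13  → match P3@[6:7],P4@[3:7],P6@[7:7]
[8] read 'b'  n13⇒n5 (fail-walked)  → match P1@[6:8]
[9] read 'a'  n5⇒n6 (fail-walked)
[10] read 'c'  n6⇒n1 (fail-walked)  → match P6@[10:10]
[11] read 'c'  n1⇒n4  → match P3@[10:11],P6@[11:11]
[12] read 'a'  n4⇒n2 (fail-walked)
[13] read 'c'  n2⇒n1 (fail-walked)  → match P6@[13:13]
[14] read 'a'  n1⇒n2
[15] read 'b'  n2⇒n3  → match P0@[13:15]
[16] read 'c'  n3⇒n1 (fail-walked)  → match P6@[16:16]
[17] read 'c'  n1⇒n4  → match P3@[16:17],P6@[17:17]
[18] read 'c'  n4⇒n4 (fail-walked)  → match P3@[17:18],P6@[18:18]
[19] read 'a'  n4⇒n2 (fail-walked)
[20] read 'b'  n2⇒n3  → match P0@[18:20]
[21] read 'a'  n3⇒n11 (fail-walked)
[22] read 'a'  n11⇒n7 (fail-walked)  → match P5@[21:22]
[23] read 'a'  n7⇒n7 (fail-walked)  → match P5@[22:23]
[24] read 'b'  n7⇒n8
[25] read 'c'  n8⇒n9  → match P2@[22:25],P6@[25:25]
[26] read 'c'  n9⇒n4 (fail-walked)  → match P3@[25:26],P6@[26:26]
[27] read 'c'  n4⇒n4 (fail-walked)  → match P3@[26:27],P6@[27:27]
[28] read 'c'  n4⇒n4 (fail-walked)  → match P3@[27:28],P6@[28:28]
[29] read 'b'  n4⇒n5  → match P1@[27:29]
[30] read 'b'  n5⇒n0 (fail-walked)
[31] read 'b'  n0⇒n0
[32] read 'b'  n0⇒n0
[33] read 'c'  n0⇒n1  → match P6@[33:33]
[34] read 'a'  n1⇒n2
[35] read 'c'  n2⇒n1 (fail-walked)  → match P6@[35:35]
[36] read 'b'  n1⇒n0 (fail-walked)
[37] read 'a'  n0⇒n6
[38] read 'c'  n6⇒n1 (fail-walked)  → match P6@[38:38]
[39] read 'c'  n1⇒n4  → match P3@[38:39],P6@[39:39]
[40] read 'b'  n4⇒n5  → match P1@[38:40]
[41] read 'b'  n5⇒n0 (fail-walked)
[42] read 'a'  n0⇒n6
[43] read 'a'  n6⇒n7  → match P5@[42:43]
[44] read 'a'  n7⇒n7 (fail-walked)  → match P5@[43:44]
[45] read 'a'  n7⇒n7 (fail-walked)  → match P5@[44:45]
[46] read 'b'  n7⇒n8
[47] read 'c'  n8⇒n9  → match P2@[44:47],P6@[47:47]
[48] read 'c'  n9⇒n4 (fail-walked)  → match P3@[47:48],P6@[48:48]
[49] read 'c'  n4⇒n4 (fail-walked)  → match P3@[48:49],P6@[49:49]
[50] read 'b'  n4⇒n5  → match P1@[48:50]
[51] read 'c'  n5⇒n1 (fail-walked)  → match P6@[51:51]
[52] read 'c'  n1⇒n4  → match P3@[51:52],P6@[52:52]
[53] read 'c'  n4⇒n4 (fail-walked)  → match P3@[52:53],P6@[53:53]
[54] read 'c'  n4⇒n4 (fail-walked)  → match P3@[53:54],P6@[54:54]

Matches: [[1,5],[2,6],[4,0],[6,6],[7,3],[7,4],[7,6],[8,1],[10,6],[11,3],[11,6],[13,6],[15,0],[16,6],[17,3],[17,6],[18,3],[18,6],[20,0],[22,5],[23,5],[25,2],[25,6],[26,3],[26,6],[27,3],[27,6],[28,3],[28,6],[29,1],[33,6],[35,6],[38,6],[39,3],[39,6],[40,1],[43,5],[44,5],[45,5],[47,2],[47,6],[48,3],[48,6],[49,3],[49,6],[50,1],[51,6],[52,3],[52,6],[53,3],[53,6],[54,3],[54,6]]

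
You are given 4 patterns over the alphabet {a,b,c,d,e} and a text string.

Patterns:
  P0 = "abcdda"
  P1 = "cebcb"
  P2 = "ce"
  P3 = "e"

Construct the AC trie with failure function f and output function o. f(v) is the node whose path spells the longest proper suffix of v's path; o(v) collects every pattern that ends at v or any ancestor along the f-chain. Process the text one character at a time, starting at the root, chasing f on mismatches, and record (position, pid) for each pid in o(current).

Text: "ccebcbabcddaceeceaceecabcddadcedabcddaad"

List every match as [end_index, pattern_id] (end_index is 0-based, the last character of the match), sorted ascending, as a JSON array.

Build automaton:
Trie (insert patterns):
  0='ε' goto a→1 c→7 e→12
  1='a' goto b→2
  2='ab' goto c→3
  3='abc' goto d→4
  4='abcd' goto d→5
  5='abcdd' goto a→6
  6='abcdda' goto ·  [P0 ends]
  7='c' goto e→8
  8='ce' goto b→9  [P2 ends]
  9='ceb' goto c→10
  10='cebc' goto b→11
  11='cebcb' goto ·  [P1 ends]
  12='e' goto ·  [P3 ends]

Failure links (BFS by depth):
  n1('a'): parent n0 fail=0; on 'a' 0 → fail=0;  out ∅∪∅=∅
  n7('c'): parent n0 fail=0; on 'c' 0 → fail=0;  out ∅∪∅=∅
  n12('e'): parent n0 fail=0; on 'e' 0 → fail=0;  out {3}∪∅={3}
  n2('ab'): parent n1 fail=0; on 'b' 0 → fail=0;  out ∅∪∅=∅
  n8('ce'): parent n7 fail=0; on 'e' 0 → fail=12;  out {2}∪{3}={2,3}
  n3('abc'): parent n2 fail=0; on 'c' 0 → fail=7;  out ∅∪∅=∅
  n9('ceb'): parent n8 fail=12; on 'b' 12→0 → fail=0;  out ∅∪∅=∅
  n4('abcd'): parent n3 fail=7; on 'd' 7→0 → fail=0;  out ∅∪∅=∅
  n10('cebc'): parent n9 fail=0; on 'c' 0 → fail=7;  out ∅∪∅=∅
  n5('abcdd'): parent n4 fail=0; on 'd' 0 → fail=0;  out ∅∪∅=∅
  n11('cebcb'): parent n10 fail=7; on 'b' 7→0 → fail=0;  out {1}∪∅={1}
  n6('abcdda'): parent n5 fail=0; on 'a' 0 → fail=1;  out {0}∪∅={0}

Text stream:
pos 0 'c': at 7
pos 1 'c': at 7 (via fail)
pos 2 'e': at 8  ** P2@[1:2],P3@[2:2]
pos 3 'b': at 9
pos 4 'c': at 10
pos 5 'b': at 11  ** P1@[1:5]
pos 6 'a': at 1 (via fail)
pos 7 'b': at 2
pos 8 'c': at 3
pos 9 'd': at 4
pos 10 'd': at 5
pos 11 'a': at 6  ** P0@[6:11]
pos 12 'c': at 7 (via fail)
pos 13 'e': at 8  ** P2@[12:13],P3@[13:13]
pos 14 'e': at 12 (via fail)  ** P3@[14:14]
pos 15 'c': at 7 (via fail)
pos 16 'e': at 8  ** P2@[15:16],P3@[16:16]
pos 17 'a': at 1 (via fail)
pos 18 'c': at 7 (via fail)
pos 19 'e': at 8  ** P2@[18:19],P3@[19:19]
pos 20 'e': at 12 (via fail)  ** P3@[20:20]
pos 21 'c': at 7 (via fail)
pos 22 'a': at 1 (via fail)
pos 23 'b': at 2
pos 24 'c': at 3
pos 25 'd': at 4
pos 26 'd': at 5
pos 27 'a': at 6  ** P0@[22:27]
pos 28 'd': at 0 (via fail)
pos 29 'c': at 7
pos 30 'e': at 8  ** P2@[29:30],P3@[30:30]
pos 31 'd': at 0 (via fail)
pos 32 'a': at 1
pos 33 'b': at 2
pos 34 'c': at 3
pos 35 'd': at 4
pos 36 'd': at 5
pos 37 'a': at 6  ** P0@[32:37]
pos 38 'a': at 1 (via fail)
pos 39 'd': at 0 (via fail)

Result: [[2,2],[2,3],[5,1],[11,0],[13,2],[13,3],[14,3],[16,2],[16,3],[19,2],[19,3],[20,3],[27,0],[30,2],[30,3],[37,0]]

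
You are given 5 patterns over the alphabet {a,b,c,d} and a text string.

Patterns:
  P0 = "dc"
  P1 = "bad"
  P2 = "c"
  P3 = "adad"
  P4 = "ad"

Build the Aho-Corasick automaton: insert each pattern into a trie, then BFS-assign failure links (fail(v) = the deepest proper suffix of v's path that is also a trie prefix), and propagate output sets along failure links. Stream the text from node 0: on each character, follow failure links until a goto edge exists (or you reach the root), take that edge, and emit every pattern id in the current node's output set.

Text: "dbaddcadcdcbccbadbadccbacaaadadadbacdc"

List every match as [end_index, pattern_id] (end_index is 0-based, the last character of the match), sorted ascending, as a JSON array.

Build automaton:
Trie (insert patterns):
  n0 'ε': a→7 b→3 c→6 d→1
  n1 'd': c→2
  n2 'dc': ·  ←P0
  n3 'b': a→4
  n4 'ba': d→5
  n5 'bad': ·  ←P1
  n6 'c': ·  ←P2
  n7 'a': d→8
  n8 'ad': a→9  ←P4
  n9 'ada': d→10
  n10 'adad': ·  ←P3

Failure links (BFS by depth):
  fail(1) 'd': from fail(0)=0 chase 'd': 0 ⇒ 0;  out=∅∪out(0)=∅
  fail(3) 'b': from fail(0)=0 chase 'b': 0 ⇒ 0;  out=∅∪out(0)=∅
  fail(6) 'c': from fail(0)=0 chase 'c': 0 ⇒ 0;  out={2}∪out(0)={2}
  fail(7) 'a': from fail(0)=0 chase 'a': 0 ⇒ 0;  out=∅∪out(0)=∅
  fail(2) 'dc': from fail(1)=0 chase 'c': 0 ⇒ 6;  out={0}∪out(6)={0,2}
  fail(4) 'ba': from fail(3)=0 chase 'a': 0 ⇒ 7;  out=∅∪out(7)=∅
  fail(8) 'ad': from fail(7)=0 chase 'd': 0 ⇒ 1;  out={4}∪out(1)={4}
  fail(5) 'bad': from fail(4)=7 chase 'd': 7 ⇒ 8;  out={1}∪out(8)={1,4}
  fail(9) 'ada': from fail(8)=1 chase 'a': 1→0 ⇒ 7;  out=∅∪out(7)=∅
  fail(10) 'adad': from fail(9)=7 chase 'd': 7 ⇒ 8;  out={3}∪out(8)={3,4}

Scan:
pos 0 'd': at 1
pos 1 'b': at 3 (fail-walked)
pos 2 'a': at 4
pos 3 'd': at 5  ** P1@[1:3],P4@[2:3]
pos 4 'd': at 1 (fail-walked)
pos 5 'c': at 2  ** P0@[4:5],P2@[5:5]
pos 6 'a': at 7 (fail-walked)
pos 7 'd': at 8  ** P4@[6:7]
pos 8 'c': at 2 (fail-walked)  ** P0@[7:8],P2@[8:8]
pos 9 'd': at 1 (fail-walked)
pos 10 'c': at 2  ** P0@[9:10],P2@[10:10]
pos 11 'b': at 3 (fail-walked)
pos 12 'c': at 6 (fail-walked)  ** P2@[12:12]
pos 13 'c': at 6 (fail-walked)  ** P2@[13:13]
pos 14 'b': at 3 (fail-walked)
pos 15 'a': at 4
pos 16 'd': at 5  ** P1@[14:16],P4@[15:16]
pos 17 'b': at 3 (fail-walked)
pos 18 'a': at 4
pos 19 'd': at 5  ** P1@[17:19],P4@[18:19]
pos 20 'c': at 2 (fail-walked)  ** P0@[19:20],P2@[20:20]
pos 21 'c': at 6 (fail-walked)  ** P2@[21:21]
pos 22 'b': at 3 (fail-walked)
pos 23 'a': at 4
pos 24 'c': at 6 (fail-walked)  ** P2@[24:24]
pos 25 'a': at 7 (fail-walked)
pos 26 'a': at 7 (fail-walked)
pos 27 'a': at 7 (fail-walked)
pos 28 'd': at 8  ** P4@[27:28]
pos 29 'a': at 9
pos 30 'd': at 10  ** P3@[27:30],P4@[29:30]
pos 31 'a': at 9 (fail-walked)
pos 32 'd': at 10  ** P3@[29:32],P4@[31:32]
pos 33 'b': at 3 (fail-walked)
pos 34 'a': at 4
pos 35 'c': at 6 (fail-walked)  ** P2@[35:35]
pos 36 'd': at 1 (fail-walked)
pos 37 'c': at 2  ** P0@[36:37],P2@[37:37]

Matches: [[3,1],[3,4],[5,0],[5,2],[7,4],[8,0],[8,2],[10,0],[10,2],[12,2],[13,2],[16,1],[16,4],[19,1],[19,4],[20,0],[20,2],[21,2],[24,2],[28,4],[30,3],[30,4],[32,3],[32,4],[35,2],[37,0],[37,2]]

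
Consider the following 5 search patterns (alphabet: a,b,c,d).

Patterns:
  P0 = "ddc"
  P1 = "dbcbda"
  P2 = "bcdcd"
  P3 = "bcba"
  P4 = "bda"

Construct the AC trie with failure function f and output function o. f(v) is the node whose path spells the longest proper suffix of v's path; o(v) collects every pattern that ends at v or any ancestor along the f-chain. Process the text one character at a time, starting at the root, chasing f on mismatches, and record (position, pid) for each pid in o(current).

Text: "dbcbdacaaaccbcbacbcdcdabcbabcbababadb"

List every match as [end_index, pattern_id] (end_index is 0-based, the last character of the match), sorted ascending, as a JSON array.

Construct AC machine:
Trie nodes:
  n0 'ε': b→9 d→1
  n1 'd': b→4 d→2
  n2 'dd': c→3
  n3 'ddc': ·  ←P0
  n4 'db': c→5
  n5 'dbc': b→6
  n6 'dbcb': d→7
  n7 'dbcbd': a→8
  n8 'dbcbda': ·  ←P1
  n9 'b': c→10 d→16
  n10 'bc': b→14 d→11
  n11 'bcd': c→12
  n12 'bcdc': d→13
  n13 'bcdcd': ·  ←P2
  n14 'bcb': a→15
  n15 'bcba': ·  ←P3
  n16 'bd': a→17
  n17 'bda': ·  ←P4

BFS fail/out derivation:
  fail(1) 'd': from fail(0)=0 chase 'd': 0 ⇒ 0;  out=∅∪out(0)=∅
  fail(9) 'b': from fail(0)=0 chase 'b': 0 ⇒ 0;  out=∅∪out(0)=∅
  fail(2) 'dd': from fail(1)=0 chase 'd': 0 ⇒ 1;  out=∅∪out(1)=∅
  fail(4) 'db': from fail(1)=0 chase 'b': 0 ⇒ 9;  out=∅∪out(9)=∅
  fail(10) 'bc': from fail(9)=0 chase 'c': 0 ⇒ 0;  out=∅∪out(0)=∅
  fail(16) 'bd': from fail(9)=0 chase 'd': 0 ⇒ 1;  out=∅∪out(1)=∅
  fail(3) 'ddc': from fail(2)=1 chase 'c': 1→0 ⇒ 0;  out={0}∪out(0)={0}
  fail(5) 'dbc': from fail(4)=9 chase 'c': 9 ⇒ 10;  out=∅∪out(10)=∅
  fail(11) 'bcd': from fail(10)=0 chase 'd': 0 ⇒ 1;  out=∅∪out(1)=∅
  fail(14) 'bcb': from fail(10)=0 chase 'b': 0 ⇒ 9;  out=∅∪out(9)=∅
  fail(17) 'bda': from fail(16)=1 chase 'a': 1→0 ⇒ 0;  out={4}∪out(0)={4}
  fail(6) 'dbcb': from fail(5)=10 chase 'b': 10 ⇒ 14;  out=∅∪out(14)=∅
  fail(12) 'bcdc': from fail(11)=1 chase 'c': 1→0 ⇒ 0;  out=∅∪out(0)=∅
  fail(15) 'bcba': from fail(14)=9 chase 'a': 9→0 ⇒ 0;  out={3}∪out(0)={3}
  fail(7) 'dbcbd': from fail(6)=14 chase 'd': 14→9 ⇒ 16;  out=∅∪out(16)=∅
  fail(13) 'bcdcd': from fail(12)=0 chase 'd': 0 ⇒ 1;  out={2}∪out(1)={2}
  fail(8) 'dbcbda': from fail(7)=16 chase 'a': 16 ⇒ 17;  out={1}∪out(17)={1,4}

Text stream:
pos 0 'd': at 1
pos 1 'b': at 4
pos 2 'c': at 5
pos 3 'b': at 6
pos 4 'd': at 7
pos 5 'a': at 8  → match P1@[0:5],P4@[3:5]
pos 6 'c': at 0 (via fail)
pos 7 'a': at 0
pos 8 'a': at 0
pos 9 'a': at 0
pos 10 'c': at 0
pos 11 'c': at 0
pos 12 'b': at 9
pos 13 'c': at 10
pos 14 'b': at 14
pos 15 'a': at 15  → match P3@[12:15]
pos 16 'c': at 0 (via fail)
pos 17 'b': at 9
pos 18 'c': at 10
pos 19 'd': at 11
pos 20 'c': at 12
pos 21 'd': at 13  → match P2@[17:21]
pos 22 'a': at 0 (via fail)
pos 23 'b': at 9
pos 24 'c': at 10
pos 25 'b': at 14
pos 26 'a': at 15  → match P3@[23:26]
pos 27 'b': at 9 (via fail)
pos 28 'c': at 10
pos 29 'b': at 14
pos 30 'a': at 15  → match P3@[27:30]
pos 31 'b': at 9 (via fail)
pos 32 'a': at 0 (via fail)
pos 33 'b': at 9
pos 34 'a': at 0 (via fail)
pos 35 'd': at 1
pos 36 'b': at 4

Result: [[5,1],[5,4],[15,3],[21,2],[26,3],[30,3]]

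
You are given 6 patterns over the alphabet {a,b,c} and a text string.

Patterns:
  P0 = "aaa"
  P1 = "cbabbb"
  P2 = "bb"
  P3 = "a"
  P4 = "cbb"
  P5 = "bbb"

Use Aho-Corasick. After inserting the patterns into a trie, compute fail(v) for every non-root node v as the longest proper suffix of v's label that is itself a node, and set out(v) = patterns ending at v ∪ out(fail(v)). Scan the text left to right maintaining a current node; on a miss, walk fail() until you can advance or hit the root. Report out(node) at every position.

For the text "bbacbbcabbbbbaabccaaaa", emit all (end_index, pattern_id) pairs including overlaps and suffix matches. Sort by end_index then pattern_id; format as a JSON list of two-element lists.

Construct AC machine:
Trie nodes:
  n0 'ε': a→1 b→10 c→4
  n1 'a': a→2  [P3 ends]
  n2 'aa': a→3
  n3 'aaa': ·  [P0 ends]
  n4 'c': b→5
  n5 'cb': a→6 b→12
  n6 'cba': b→7
  n7 'cbab': b→8
  n8 'cbabb': b→9
  n9 'cbabbb': ·  [P1 ends]
  n10 'b': b→11
  n11 'bb': b→13  [P2 ends]
  n12 'cbb': ·  [P4 ends]
  n13 'bbb': ·  [P5 ends]

BFS fail/out derivation:
  n1('a'): parent n0 fail=0; on 'a' 0 → fail=0;  out {3}∪∅={3}
  n4('c'): parent n0 fail=0; on 'c' 0 → fail=0;  out ∅∪∅=∅
  n10('b'): parent n0 fail=0; on 'b' 0 → fail=0;  out ∅∪∅=∅
  n2('aa'): parent n1 fail=0; on 'a' 0 → fail=1;  out ∅∪{3}={3}
  n5('cb'): parent n4 fail=0; on 'b' 0 → fail=10;  out ∅∪∅=∅
  n11('bb'): parent n10 fail=0; on 'b' 0 → fail=10;  out {2}∪∅={2}
  n3('aaa'): parent n2 fail=1; on 'a' 1 → fail=2;  out {0}∪{3}={0,3}
  n6('cba'): parent n5 fail=10; on 'a' 10→0 → fail=1;  out ∅∪{3}={3}
  n12('cbb'): parent n5 fail=10; on 'b' 10 → fail=11;  out {4}∪{2}={2,4}
  n13('bbb'): parent n11 fail=10; on 'b' 10 → fail=11;  out {5}∪{2}={2,5}
  n7('cbab'): parent n6 fail=1; on 'b' 1→0 → fail=10;  out ∅∪∅=∅
  n8('cbabb'): parent n7 fail=10; on 'b' 10 → fail=11;  out ∅∪{2}={2}
  n9('cbabbb'): parent n8 fail=11; on 'b' 11 → fail=13;  out {1}∪{2,5}={1,2,5}

Scan:
[0] read 'b'  n0⇒n10
[1] read 'b'  n10⇒n11  → match P2@[0:1]
[2] read 'a'  n11⇒n1 (via fail)  → match P3@[2:2]
[3] read 'c'  n1⇒n4 (via fail)
[4] read 'b'  n4⇒n5
[5] read 'b'  n5⇒n12  → match P2@[4:5],P4@[3:5]
[6] read 'c'  n12⇒n4 (via fail)
[7] read 'a'  n4⇒n1 (via fail)  → match P3@[7:7]
[8] read 'b'  n1⇒n10 (via fail)
[9] read 'b'  n10⇒n11  → match P2@[8:9]
[10] read 'b'  n11⇒n13  → match P2@[9:10],P5@[8:10]
[11] read 'b'  n13⇒n13 (via fail)  → match P2@[10:11],P5@[9:11]
[12] read 'b'  n13⇒n13 (via fail)  → match P2@[11:12],P5@[10:12]
[13] read 'a'  n13⇒n1 (via fail)  → match P3@[13:13]
[14] read 'a'  n1⇒n2  → match P3@[14:14]
[15] read 'b'  n2⇒n10 (via fail)
[16] read 'c'  n10⇒n4 (via fail)
[17] read 'c'  n4⇒n4 (via fail)
[18] read 'a'  n4⇒n1 (via fail)  → match P3@[18:18]
[19] read 'a'  n1⇒n2  → match P3@[19:19]
[20] read 'a'  n2⇒n3  → match P0@[18:20],P3@[20:20]
[21] read 'a'  n3⇒n3 (via fail)  → match P0@[19:21],P3@[21:21]

Result: [[1,2],[2,3],[5,2],[5,4],[7,3],[9,2],[10,2],[10,5],[11,2],[11,5],[12,2],[12,5],[13,3],[14,3],[18,3],[19,3],[20,0],[20,3],[21,0],[21,3]]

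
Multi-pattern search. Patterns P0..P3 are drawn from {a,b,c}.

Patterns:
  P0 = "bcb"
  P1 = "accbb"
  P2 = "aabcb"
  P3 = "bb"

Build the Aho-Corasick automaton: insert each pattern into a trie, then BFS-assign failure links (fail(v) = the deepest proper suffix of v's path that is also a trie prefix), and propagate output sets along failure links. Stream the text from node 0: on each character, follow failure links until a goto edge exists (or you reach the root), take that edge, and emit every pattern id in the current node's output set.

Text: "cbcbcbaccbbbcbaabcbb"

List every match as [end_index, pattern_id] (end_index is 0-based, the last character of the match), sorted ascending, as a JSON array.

Build:
Trie nodes:
  n0 'ε': a→4 b→1
  n1 'b': b→13 c→2
  n2 'bc': b→3
  n3 'bcb': ·  ←P0
  n4 'a': a→9 c→5
  n5 'ac': c→6
  n6 'acc': b→7
  n7 'accb': b→8
  n8 'accbb': ·  ←P1
  n9 'aa': b→10
  n10 'aab': c→11
  n11 'aabc': b→12
  n12 'aabcb': ·  ←P2
  n13 'bb': ·  ←P3

BFS fail/out derivation:
  fail(1) 'b': from fail(0)=0 chase 'b': 0 ⇒ 0;  out=∅∪out(0)=∅
  fail(4) 'a': from fail(0)=0 chase 'a': 0 ⇒ 0;  out=∅∪out(0)=∅
  fail(2) 'bc': from fail(1)=0 chase 'c': 0 ⇒ 0;  out=∅∪out(0)=∅
  fail(5) 'ac': from fail(4)=0 chase 'c': 0 ⇒ 0;  out=∅∪out(0)=∅
  fail(9) 'aa': from fail(4)=0 chase 'a': 0 ⇒ 4;  out=∅∪out(4)=∅
  fail(13) 'bb': from fail(1)=0 chase 'b': 0 ⇒ 1;  out={3}∪out(1)={3}
  fail(3) 'bcb': from fail(2)=0 chase 'b': 0 ⇒ 1;  out={0}∪out(1)={0}
  fail(6) 'acc': from fail(5)=0 chase 'c': 0 ⇒ 0;  out=∅∪out(0)=∅
  fail(10) 'aab': from fail(9)=4 chase 'b': 4→0 ⇒ 1;  out=∅∪out(1)=∅
  fail(7) 'accb': from fail(6)=0 chase 'b': 0 ⇒ 1;  out=∅∪out(1)=∅
  fail(11) 'aabc': from fail(10)=1 chase 'c': 1 ⇒ 2;  out=∅∪out(2)=∅
  fail(8) 'accbb': from fail(7)=1 chase 'b': 1 ⇒ 13;  out={1}∪out(13)={1,3}
  fail(12) 'aabcb': from fail(11)=2 chase 'b': 2 ⇒ 3;  out={2}∪out(3)={0,2}

Run:
[0] read 'c'  n0⇒n0
[1] read 'b'  n0⇒n1
[2] read 'c'  n1⇒n2
[3] read 'b'  n2⇒n3  emit P0@[1:3]
[4] read 'c'  n3⇒n2 (fail-walked)
[5] read 'b'  n2⇒n3  emit P0@[3:5]
[6] read 'a'  n3⇒n4 (fail-walked)
[7] read 'c'  n4⇒n5
[8] read 'c'  n5⇒n6
[9] read 'b'  n6⇒n7
[10] read 'b'  n7⇒n8  emit P1@[6:10],P3@[9:10]
[11] read 'b'  n8⇒n13 (fail-walked)  emit P3@[10:11]
[12] read 'c'  n13⇒n2 (fail-walked)
[13] read 'b'  n2⇒n3  emit P0@[11:13]
[14] read 'a'  n3⇒n4 (fail-walked)
[15] read 'a'  n4⇒n9
[16] read 'b'  n9⇒n10
[17] read 'c'  n10⇒n11
[18] read 'b'  n11⇒n12  emit P0@[16:18],P2@[14:18]
[19] read 'b'  n12⇒n13 (fail-walked)  emit P3@[18:19]

All matches (sorted): [[3,0],[5,0],[10,1],[10,3],[11,3],[13,0],[18,0],[18,2],[19,3]]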